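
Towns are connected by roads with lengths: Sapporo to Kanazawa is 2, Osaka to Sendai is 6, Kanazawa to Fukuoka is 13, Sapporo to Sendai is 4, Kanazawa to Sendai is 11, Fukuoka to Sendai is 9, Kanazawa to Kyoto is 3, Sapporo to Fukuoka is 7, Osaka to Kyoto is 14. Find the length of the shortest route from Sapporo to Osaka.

10

Some routes from Sapporo to Osaka:
Sapporo - Kanazawa - Kyoto - Osaka: 2 + 3 + 14 = 19
Sapporo - Kanazawa - Sendai - Osaka: 2 + 11 + 6 = 19
Sapporo - Fukuoka - Sendai - Osaka: 7 + 9 + 6 = 22
Sapporo - Sendai - Osaka: 4 + 6 = 10
The minimum is 10.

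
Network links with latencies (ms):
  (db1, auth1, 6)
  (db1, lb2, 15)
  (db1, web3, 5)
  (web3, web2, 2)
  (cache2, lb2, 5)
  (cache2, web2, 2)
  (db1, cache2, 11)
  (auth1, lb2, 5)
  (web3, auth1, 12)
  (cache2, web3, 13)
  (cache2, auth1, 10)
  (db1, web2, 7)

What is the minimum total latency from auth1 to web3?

11

Checking several routes:
auth1→cache2→web2→web3: 10 + 2 + 2 = 14
auth1→db1→web2→web3: 6 + 7 + 2 = 15
auth1→lb2→cache2→web2→web3: 5 + 5 + 2 + 2 = 14
auth1→db1→cache2→web2→web3: 6 + 11 + 2 + 2 = 21
auth1→db1→web3: 6 + 5 = 11
auth1→web3: 12
The minimum is 11 ms.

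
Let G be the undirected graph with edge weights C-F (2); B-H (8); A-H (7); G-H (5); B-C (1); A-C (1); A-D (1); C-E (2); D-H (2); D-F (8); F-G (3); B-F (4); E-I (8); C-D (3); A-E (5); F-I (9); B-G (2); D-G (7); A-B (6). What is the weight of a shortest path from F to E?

4

Some routes from F to E:
F - C - A - E: 2 + 1 + 5 = 8
F - C - E: 2 + 2 = 4
F - C - D - A - E: 2 + 3 + 1 + 5 = 11
F - B - C - E: 4 + 1 + 2 = 7
F - G - B - C - E: 3 + 2 + 1 + 2 = 8
The minimum is 4.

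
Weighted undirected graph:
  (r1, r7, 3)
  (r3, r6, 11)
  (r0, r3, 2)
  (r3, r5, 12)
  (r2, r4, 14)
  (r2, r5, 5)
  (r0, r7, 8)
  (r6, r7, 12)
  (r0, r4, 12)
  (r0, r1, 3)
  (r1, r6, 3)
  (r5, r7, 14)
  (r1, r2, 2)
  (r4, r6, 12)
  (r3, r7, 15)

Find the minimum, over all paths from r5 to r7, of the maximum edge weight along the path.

5

Comparing a few candidate routes:
r5 -> r2 -> r1 -> r6 -> r3 -> r0 -> r7: max(5, 2, 3, 11, 2, 8) = 11
r5 -> r3 -> r6 -> r4 -> r0 -> r1 -> r7: max(12, 11, 12, 12, 3, 3) = 12
r5 -> r3 -> r6 -> r7: max(12, 11, 12) = 12
r5 -> r3 -> r6 -> r4 -> r0 -> r7: max(12, 11, 12, 12, 8) = 12
r5 -> r2 -> r1 -> r0 -> r7: max(5, 2, 3, 8) = 8
r5 -> r2 -> r1 -> r7: max(5, 2, 3) = 5
Best route has worst link 5.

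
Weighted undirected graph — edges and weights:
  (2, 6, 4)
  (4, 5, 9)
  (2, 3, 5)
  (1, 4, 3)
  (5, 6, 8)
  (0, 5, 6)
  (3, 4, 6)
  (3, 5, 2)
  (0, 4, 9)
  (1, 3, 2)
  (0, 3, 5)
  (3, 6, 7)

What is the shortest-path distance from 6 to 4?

A few of the 6→4 routes:
6 - 3 - 4: 7 + 6 = 13
6 - 2 - 3 - 4: 4 + 5 + 6 = 15
6 - 5 - 3 - 1 - 4: 8 + 2 + 2 + 3 = 15
6 - 2 - 3 - 1 - 4: 4 + 5 + 2 + 3 = 14
6 - 3 - 1 - 4: 7 + 2 + 3 = 12
Best route has total 12.

12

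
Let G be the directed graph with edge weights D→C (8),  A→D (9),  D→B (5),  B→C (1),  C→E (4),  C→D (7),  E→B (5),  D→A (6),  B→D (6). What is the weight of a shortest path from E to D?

Routes from E to D:
E -> B -> D: 5 + 6 = 11
E -> B -> C -> D: 5 + 1 + 7 = 13
Best route has total 11.

11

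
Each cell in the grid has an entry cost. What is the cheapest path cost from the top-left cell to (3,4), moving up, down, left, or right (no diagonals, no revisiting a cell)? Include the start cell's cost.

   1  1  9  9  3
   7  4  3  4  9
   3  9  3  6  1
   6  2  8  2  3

One optimal route is [0,0]→[0,1]→[1,1]→[1,2]→[2,2]→[2,3]→[2,4]→[3,4].
Its cost is 1 + 1 + 4 + 3 + 3 + 6 + 1 + 3 = 22.

22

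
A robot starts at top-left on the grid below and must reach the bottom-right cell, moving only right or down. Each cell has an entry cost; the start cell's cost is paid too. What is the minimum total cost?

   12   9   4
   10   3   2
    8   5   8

34

Take [0,0]→[0,1]→[1,1]→[1,2]→[2,2] for a total of 12 + 9 + 3 + 2 + 8 = 34.
For comparison, the top-then-right route costs 35.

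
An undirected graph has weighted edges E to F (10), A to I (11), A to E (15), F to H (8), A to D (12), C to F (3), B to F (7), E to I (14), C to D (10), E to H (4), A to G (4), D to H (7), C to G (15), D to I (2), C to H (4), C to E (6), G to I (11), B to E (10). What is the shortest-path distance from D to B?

20

Comparing a few candidate routes:
D → I → E → B: 2 + 14 + 10 = 26
D → H → C → F → B: 7 + 4 + 3 + 7 = 21
D → H → E → B: 7 + 4 + 10 = 21
D → H → F → B: 7 + 8 + 7 = 22
D → C → F → B: 10 + 3 + 7 = 20
D → C → E → B: 10 + 6 + 10 = 26
The minimum is 20.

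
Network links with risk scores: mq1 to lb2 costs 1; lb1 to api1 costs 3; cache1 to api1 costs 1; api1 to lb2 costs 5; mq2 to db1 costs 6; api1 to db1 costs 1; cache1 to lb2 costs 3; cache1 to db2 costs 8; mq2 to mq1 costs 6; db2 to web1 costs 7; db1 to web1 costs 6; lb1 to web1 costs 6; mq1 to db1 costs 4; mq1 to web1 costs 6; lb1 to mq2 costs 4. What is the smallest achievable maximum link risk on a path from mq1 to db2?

7

Some routes from mq1 to db2:
mq1 → db1 → api1 → lb1 → web1 → db2: max(4, 1, 3, 6, 7) = 7
mq1 → db1 → web1 → db2: max(4, 6, 7) = 7
mq1 → mq2 → db1 → api1 → lb1 → web1 → db2: max(6, 6, 1, 3, 6, 7) = 7
mq1 → mq2 → lb1 → web1 → db2: max(6, 4, 6, 7) = 7
mq1 → db1 → mq2 → lb1 → web1 → db2: max(4, 6, 4, 6, 7) = 7
mq1 → mq2 → db1 → web1 → db2: max(6, 6, 6, 7) = 7
Best route has worst link 7.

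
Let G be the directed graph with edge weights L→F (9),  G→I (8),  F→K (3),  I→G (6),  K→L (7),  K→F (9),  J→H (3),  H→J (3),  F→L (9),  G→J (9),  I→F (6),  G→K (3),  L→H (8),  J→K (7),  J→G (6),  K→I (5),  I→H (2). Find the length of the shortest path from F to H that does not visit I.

Candidate routes:
F → K → L → H: 3 + 7 + 8 = 18
F → L → H: 9 + 8 = 17
Best route has total 17.

17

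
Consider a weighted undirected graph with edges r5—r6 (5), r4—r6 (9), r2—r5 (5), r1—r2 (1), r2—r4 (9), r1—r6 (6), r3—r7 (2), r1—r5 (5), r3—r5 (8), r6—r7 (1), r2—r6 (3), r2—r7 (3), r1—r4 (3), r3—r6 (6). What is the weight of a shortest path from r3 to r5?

Some routes from r3 to r5:
r3 -> r7 -> r6 -> r5: 2 + 1 + 5 = 8
r3 -> r6 -> r5: 6 + 5 = 11
r3 -> r7 -> r2 -> r5: 2 + 3 + 5 = 10
r3 -> r5: 8
The minimum is 8.

8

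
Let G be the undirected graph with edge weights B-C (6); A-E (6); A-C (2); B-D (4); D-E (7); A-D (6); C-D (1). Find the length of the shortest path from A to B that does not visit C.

Routes from A to B avoiding C:
A-D-B: 6 + 4 = 10
A-E-D-B: 6 + 7 + 4 = 17
The minimum is 10.

10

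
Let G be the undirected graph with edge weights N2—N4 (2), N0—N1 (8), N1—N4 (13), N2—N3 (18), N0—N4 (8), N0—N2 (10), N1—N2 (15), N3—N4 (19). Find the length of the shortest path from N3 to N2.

18

Routes from N3 to N2:
N3 → N4 → N0 → N2: 19 + 8 + 10 = 37
N3 → N2: 18
N3 → N4 → N1 → N2: 19 + 13 + 15 = 47
N3 → N4 → N2: 19 + 2 = 21
N3 → N4 → N1 → N0 → N2: 19 + 13 + 8 + 10 = 50
N3 → N4 → N0 → N1 → N2: 19 + 8 + 8 + 15 = 50
The minimum is 18.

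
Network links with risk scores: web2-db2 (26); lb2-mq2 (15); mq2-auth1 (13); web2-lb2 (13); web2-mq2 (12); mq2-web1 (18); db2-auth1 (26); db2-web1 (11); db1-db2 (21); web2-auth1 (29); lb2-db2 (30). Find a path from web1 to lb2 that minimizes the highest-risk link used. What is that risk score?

18

A few of the web1→lb2 routes:
web1 → db2 → auth1 → mq2 → web2 → lb2: max(11, 26, 13, 12, 13) = 26
web1 → mq2 → auth1 → db2 → web2 → lb2: max(18, 13, 26, 26, 13) = 26
web1 → db2 → web2 → mq2 → lb2: max(11, 26, 12, 15) = 26
web1 → mq2 → lb2: max(18, 15) = 18
web1 → mq2 → web2 → lb2: max(18, 12, 13) = 18
web1 → db2 → web2 → lb2: max(11, 26, 13) = 26
Smallest bottleneck: 18.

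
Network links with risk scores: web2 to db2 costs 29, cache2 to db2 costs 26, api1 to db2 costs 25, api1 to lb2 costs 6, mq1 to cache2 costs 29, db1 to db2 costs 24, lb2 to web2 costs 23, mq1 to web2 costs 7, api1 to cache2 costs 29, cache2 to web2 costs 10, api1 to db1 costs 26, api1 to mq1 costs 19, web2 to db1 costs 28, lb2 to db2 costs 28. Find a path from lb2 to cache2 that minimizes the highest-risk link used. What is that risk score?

19

A few of the lb2→cache2 routes:
lb2-web2-cache2: max(23, 10) = 23
lb2-api1-db2-cache2: max(6, 25, 26) = 26
lb2-api1-mq1-web2-cache2: max(6, 19, 7, 10) = 19
Best route has worst link 19.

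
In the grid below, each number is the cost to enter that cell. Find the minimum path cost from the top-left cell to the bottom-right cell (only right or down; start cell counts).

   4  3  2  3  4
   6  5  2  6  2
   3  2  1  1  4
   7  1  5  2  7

22

Best path: [0,0] -> [0,1] -> [0,2] -> [1,2] -> [2,2] -> [2,3] -> [3,3] -> [3,4]
Cost: 4 + 3 + 2 + 2 + 1 + 1 + 2 + 7 = 22
(Top row then right column would cost 29.)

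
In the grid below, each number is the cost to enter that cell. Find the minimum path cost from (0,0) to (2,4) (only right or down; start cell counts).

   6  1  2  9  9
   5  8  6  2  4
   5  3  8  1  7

One optimal route is (0,0) -> (0,1) -> (0,2) -> (1,2) -> (1,3) -> (2,3) -> (2,4).
Its cost is 6 + 1 + 2 + 6 + 2 + 1 + 7 = 25.
For comparison, the top-then-right route costs 38.

25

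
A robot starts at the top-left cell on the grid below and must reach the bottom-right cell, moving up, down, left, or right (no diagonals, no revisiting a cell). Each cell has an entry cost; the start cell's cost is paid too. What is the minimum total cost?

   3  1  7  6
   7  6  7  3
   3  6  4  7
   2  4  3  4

26

Path (0,0) (1,0) (2,0) (3,0) (3,1) (3,2) (3,3): 3 + 7 + 3 + 2 + 4 + 3 + 4 = 26.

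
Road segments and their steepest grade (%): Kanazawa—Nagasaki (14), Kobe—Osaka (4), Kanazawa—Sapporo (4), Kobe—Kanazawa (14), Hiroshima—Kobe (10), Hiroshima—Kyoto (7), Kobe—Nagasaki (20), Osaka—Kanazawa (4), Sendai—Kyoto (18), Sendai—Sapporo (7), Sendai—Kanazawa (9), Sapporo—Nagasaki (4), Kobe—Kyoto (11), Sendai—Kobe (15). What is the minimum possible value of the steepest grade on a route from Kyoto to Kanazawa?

10

Some routes from Kyoto to Kanazawa:
Kyoto→Hiroshima→Kobe→Sendai→Kanazawa: max(7, 10, 15, 9) = 15
Kyoto→Hiroshima→Kobe→Osaka→Kanazawa: max(7, 10, 4, 4) = 10
Kyoto→Hiroshima→Kobe→Sendai→Sapporo→Kanazawa: max(7, 10, 15, 7, 4) = 15
Kyoto→Kobe→Osaka→Kanazawa: max(11, 4, 4) = 11
Kyoto→Hiroshima→Kobe→Kanazawa: max(7, 10, 14) = 14
Kyoto→Kobe→Kanazawa: max(11, 14) = 14
Best route has worst link 10%.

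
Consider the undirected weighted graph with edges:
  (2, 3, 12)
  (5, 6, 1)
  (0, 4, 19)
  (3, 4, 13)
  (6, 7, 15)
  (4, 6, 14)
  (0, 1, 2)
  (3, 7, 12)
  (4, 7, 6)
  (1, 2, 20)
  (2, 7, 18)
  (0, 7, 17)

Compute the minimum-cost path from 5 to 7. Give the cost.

16

Some routes from 5 to 7:
5-6-7: 1 + 15 = 16
5-6-4-7: 1 + 14 + 6 = 21
5-6-4-3-7: 1 + 14 + 13 + 12 = 40
5-6-4-0-7: 1 + 14 + 19 + 17 = 51
The minimum is 16.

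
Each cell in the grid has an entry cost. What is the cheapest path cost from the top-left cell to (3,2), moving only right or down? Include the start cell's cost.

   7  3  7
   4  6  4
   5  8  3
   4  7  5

Path (0,0) -> (0,1) -> (1,1) -> (1,2) -> (2,2) -> (3,2): 7 + 3 + 6 + 4 + 3 + 5 = 28.
(Top row then right column would cost 29.)

28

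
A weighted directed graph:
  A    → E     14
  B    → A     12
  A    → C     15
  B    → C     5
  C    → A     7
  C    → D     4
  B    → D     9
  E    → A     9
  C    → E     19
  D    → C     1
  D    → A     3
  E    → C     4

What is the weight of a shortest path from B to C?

5

A few of the B→C routes:
B → D → C: 9 + 1 = 10
B → C: 5
B → D → A → C: 9 + 3 + 15 = 27
Best route has total 5.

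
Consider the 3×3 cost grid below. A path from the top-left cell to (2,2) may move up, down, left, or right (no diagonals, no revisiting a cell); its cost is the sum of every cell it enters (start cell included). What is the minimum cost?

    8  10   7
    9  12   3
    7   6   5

Take r0c0 → r0c1 → r0c2 → r1c2 → r2c2 for a total of 8 + 10 + 7 + 3 + 5 = 33.

33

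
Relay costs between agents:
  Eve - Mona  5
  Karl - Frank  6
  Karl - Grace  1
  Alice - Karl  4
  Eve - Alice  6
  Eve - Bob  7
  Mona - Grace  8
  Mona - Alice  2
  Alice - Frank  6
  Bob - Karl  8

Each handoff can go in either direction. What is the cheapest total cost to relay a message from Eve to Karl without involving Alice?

14

Routes from Eve to Karl avoiding Alice:
Eve -> Bob -> Karl: 7 + 8 = 15
Eve -> Mona -> Grace -> Karl: 5 + 8 + 1 = 14
Shortest: 14.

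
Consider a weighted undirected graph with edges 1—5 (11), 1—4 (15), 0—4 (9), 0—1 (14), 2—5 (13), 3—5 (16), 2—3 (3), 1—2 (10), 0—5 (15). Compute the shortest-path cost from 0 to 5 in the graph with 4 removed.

Comparing a few candidate routes:
0-1-5: 14 + 11 = 25
0-1-2-5: 14 + 10 + 13 = 37
0-5: 15
Best route has total 15.

15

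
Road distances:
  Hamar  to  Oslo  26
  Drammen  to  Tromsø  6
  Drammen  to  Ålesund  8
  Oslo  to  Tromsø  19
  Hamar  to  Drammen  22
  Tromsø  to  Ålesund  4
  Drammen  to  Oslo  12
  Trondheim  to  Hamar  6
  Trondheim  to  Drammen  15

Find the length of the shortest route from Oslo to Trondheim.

A few of the Oslo→Trondheim routes:
Oslo → Hamar → Trondheim: 26 + 6 = 32
Oslo → Tromsø → Drammen → Trondheim: 19 + 6 + 15 = 40
Oslo → Drammen → Hamar → Trondheim: 12 + 22 + 6 = 40
Oslo → Tromsø → Ålesund → Drammen → Trondheim: 19 + 4 + 8 + 15 = 46
Oslo → Tromsø → Drammen → Hamar → Trondheim: 19 + 6 + 22 + 6 = 53
Oslo → Drammen → Trondheim: 12 + 15 = 27
The minimum is 27.

27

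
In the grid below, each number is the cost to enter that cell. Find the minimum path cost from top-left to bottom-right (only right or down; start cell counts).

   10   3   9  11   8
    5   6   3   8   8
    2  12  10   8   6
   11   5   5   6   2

45

Cheapest: (0,0)→(0,1)→(1,1)→(1,2)→(2,2)→(3,2)→(3,3)→(3,4)
  10 + 3 + 6 + 3 + 10 + 5 + 6 + 2 = 45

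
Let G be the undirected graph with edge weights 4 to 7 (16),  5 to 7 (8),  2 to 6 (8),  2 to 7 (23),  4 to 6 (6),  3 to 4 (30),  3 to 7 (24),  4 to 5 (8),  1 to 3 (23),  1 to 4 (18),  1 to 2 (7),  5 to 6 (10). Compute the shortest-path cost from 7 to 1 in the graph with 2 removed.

Some routes from 7 to 1 avoiding 2:
7-4-1: 16 + 18 = 34
7-5-4-1: 8 + 8 + 18 = 34
7-5-6-4-1: 8 + 10 + 6 + 18 = 42
Shortest: 34.

34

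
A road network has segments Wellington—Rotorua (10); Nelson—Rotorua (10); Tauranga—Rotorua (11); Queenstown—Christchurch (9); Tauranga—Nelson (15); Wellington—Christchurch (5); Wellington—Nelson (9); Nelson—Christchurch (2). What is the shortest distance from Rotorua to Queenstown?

A few of the Rotorua→Queenstown routes:
Rotorua-Nelson-Wellington-Christchurch-Queenstown: 10 + 9 + 5 + 9 = 33
Rotorua-Nelson-Christchurch-Queenstown: 10 + 2 + 9 = 21
Rotorua-Wellington-Nelson-Christchurch-Queenstown: 10 + 9 + 2 + 9 = 30
Rotorua-Wellington-Christchurch-Queenstown: 10 + 5 + 9 = 24
Best route has total 21 km.

21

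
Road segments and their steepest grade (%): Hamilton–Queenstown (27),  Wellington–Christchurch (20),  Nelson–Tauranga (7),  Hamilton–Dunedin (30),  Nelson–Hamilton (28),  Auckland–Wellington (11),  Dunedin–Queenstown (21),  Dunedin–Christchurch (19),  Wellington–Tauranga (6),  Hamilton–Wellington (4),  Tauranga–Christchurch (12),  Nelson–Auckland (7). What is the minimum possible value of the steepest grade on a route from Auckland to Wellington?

7

Checking several routes:
Auckland - Nelson - Tauranga - Christchurch - Dunedin - Queenstown - Hamilton - Wellington: max(7, 7, 12, 19, 21, 27, 4) = 27
Auckland - Wellington: max(11) = 11
Auckland - Nelson - Tauranga - Christchurch - Wellington: max(7, 7, 12, 20) = 20
Auckland - Nelson - Tauranga - Wellington: max(7, 7, 6) = 7
Auckland - Nelson - Hamilton - Queenstown - Dunedin - Christchurch - Tauranga - Wellington: max(7, 28, 27, 21, 19, 12, 6) = 28
Smallest bottleneck: 7%.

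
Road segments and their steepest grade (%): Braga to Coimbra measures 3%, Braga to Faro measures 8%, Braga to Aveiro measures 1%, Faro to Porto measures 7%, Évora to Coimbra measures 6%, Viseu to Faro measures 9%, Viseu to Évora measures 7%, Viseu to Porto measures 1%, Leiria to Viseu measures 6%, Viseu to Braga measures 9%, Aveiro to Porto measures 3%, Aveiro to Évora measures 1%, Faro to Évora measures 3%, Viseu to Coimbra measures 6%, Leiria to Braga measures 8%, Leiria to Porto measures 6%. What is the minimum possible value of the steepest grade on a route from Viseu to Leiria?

6

A few of the Viseu→Leiria routes:
Viseu -> Porto -> Leiria: max(1, 6) = 6
Viseu -> Leiria: max(6) = 6
Viseu -> Coimbra -> Évora -> Aveiro -> Porto -> Leiria: max(6, 6, 1, 3, 6) = 6
Smallest bottleneck: 6%.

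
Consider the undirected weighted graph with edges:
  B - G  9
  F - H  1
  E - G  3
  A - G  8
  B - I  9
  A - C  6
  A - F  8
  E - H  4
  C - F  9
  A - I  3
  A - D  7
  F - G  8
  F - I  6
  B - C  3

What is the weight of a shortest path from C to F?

9

Some routes from C to F:
C -> A -> F: 6 + 8 = 14
C -> F: 9
C -> A -> I -> F: 6 + 3 + 6 = 15
Shortest: 9.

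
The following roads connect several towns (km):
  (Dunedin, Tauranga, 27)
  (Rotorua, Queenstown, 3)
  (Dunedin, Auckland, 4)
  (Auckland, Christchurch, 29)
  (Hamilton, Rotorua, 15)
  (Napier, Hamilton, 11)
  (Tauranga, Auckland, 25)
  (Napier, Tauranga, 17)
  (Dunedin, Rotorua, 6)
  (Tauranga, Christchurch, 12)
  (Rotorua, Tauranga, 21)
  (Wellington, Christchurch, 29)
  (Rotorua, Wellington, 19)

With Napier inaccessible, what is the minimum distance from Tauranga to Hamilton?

Checking several routes:
Tauranga → Auckland → Dunedin → Rotorua → Hamilton: 25 + 4 + 6 + 15 = 50
Tauranga → Dunedin → Rotorua → Hamilton: 27 + 6 + 15 = 48
Tauranga → Christchurch → Auckland → Dunedin → Rotorua → Hamilton: 12 + 29 + 4 + 6 + 15 = 66
Tauranga → Rotorua → Hamilton: 21 + 15 = 36
Shortest: 36 km.

36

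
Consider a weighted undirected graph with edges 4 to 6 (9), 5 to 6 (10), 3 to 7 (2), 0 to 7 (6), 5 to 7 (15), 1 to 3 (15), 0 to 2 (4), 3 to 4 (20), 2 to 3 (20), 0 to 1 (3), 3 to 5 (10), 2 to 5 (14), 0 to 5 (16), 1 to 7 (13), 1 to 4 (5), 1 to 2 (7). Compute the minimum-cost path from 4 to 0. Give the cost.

A few of the 4→0 routes:
4→1→2→0: 5 + 7 + 4 = 16
4→1→0: 5 + 3 = 8
4→3→7→0: 20 + 2 + 6 = 28
4→1→7→0: 5 + 13 + 6 = 24
Best route has total 8.

8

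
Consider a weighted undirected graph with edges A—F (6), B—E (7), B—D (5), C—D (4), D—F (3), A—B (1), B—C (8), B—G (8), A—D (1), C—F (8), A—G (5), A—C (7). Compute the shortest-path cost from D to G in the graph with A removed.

13

Routes from D to G avoiding A:
D-F-C-B-G: 3 + 8 + 8 + 8 = 27
D-C-B-G: 4 + 8 + 8 = 20
D-B-G: 5 + 8 = 13
Best route has total 13.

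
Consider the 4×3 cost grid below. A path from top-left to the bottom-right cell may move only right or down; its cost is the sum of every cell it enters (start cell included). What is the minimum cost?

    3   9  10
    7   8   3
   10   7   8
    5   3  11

One optimal route is r0c0 → r1c0 → r1c1 → r2c1 → r3c1 → r3c2.
Its cost is 3 + 7 + 8 + 7 + 3 + 11 = 39.
(Top row then right column would cost 44.)

39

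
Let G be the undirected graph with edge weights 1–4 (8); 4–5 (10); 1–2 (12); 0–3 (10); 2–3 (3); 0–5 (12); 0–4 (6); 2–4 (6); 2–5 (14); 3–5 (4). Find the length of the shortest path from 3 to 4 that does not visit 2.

Checking several routes:
3 - 0 - 4: 10 + 6 = 16
3 - 5 - 4: 4 + 10 = 14
3 - 5 - 0 - 4: 4 + 12 + 6 = 22
The minimum is 14.

14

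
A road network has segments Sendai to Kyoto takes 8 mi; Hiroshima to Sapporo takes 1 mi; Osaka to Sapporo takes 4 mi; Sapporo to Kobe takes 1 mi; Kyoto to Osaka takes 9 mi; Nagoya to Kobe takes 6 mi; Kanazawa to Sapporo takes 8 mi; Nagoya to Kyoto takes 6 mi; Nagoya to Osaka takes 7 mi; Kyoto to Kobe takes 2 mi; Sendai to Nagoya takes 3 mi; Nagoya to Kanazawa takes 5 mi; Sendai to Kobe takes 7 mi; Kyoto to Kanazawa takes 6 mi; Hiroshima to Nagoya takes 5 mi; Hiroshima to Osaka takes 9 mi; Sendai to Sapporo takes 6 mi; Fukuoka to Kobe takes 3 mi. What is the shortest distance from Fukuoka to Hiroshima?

Checking several routes:
Fukuoka→Kobe→Kyoto→Nagoya→Hiroshima: 3 + 2 + 6 + 5 = 16
Fukuoka→Kobe→Nagoya→Hiroshima: 3 + 6 + 5 = 14
Fukuoka→Kobe→Sapporo→Hiroshima: 3 + 1 + 1 = 5
Shortest: 5 mi.

5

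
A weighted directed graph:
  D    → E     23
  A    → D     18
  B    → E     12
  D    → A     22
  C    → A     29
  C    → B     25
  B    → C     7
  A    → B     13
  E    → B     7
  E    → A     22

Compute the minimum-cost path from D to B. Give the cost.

30

Paths from D to B:
D -> E -> B: 23 + 7 = 30
D -> A -> B: 22 + 13 = 35
D -> E -> A -> B: 23 + 22 + 13 = 58
Best route has total 30.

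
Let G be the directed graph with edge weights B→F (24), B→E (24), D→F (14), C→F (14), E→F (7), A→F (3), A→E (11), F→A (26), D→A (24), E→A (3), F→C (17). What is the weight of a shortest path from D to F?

14

Routes from D to F:
D-F: 14
D-A-F: 24 + 3 = 27
D-A-E-F: 24 + 11 + 7 = 42
The minimum is 14.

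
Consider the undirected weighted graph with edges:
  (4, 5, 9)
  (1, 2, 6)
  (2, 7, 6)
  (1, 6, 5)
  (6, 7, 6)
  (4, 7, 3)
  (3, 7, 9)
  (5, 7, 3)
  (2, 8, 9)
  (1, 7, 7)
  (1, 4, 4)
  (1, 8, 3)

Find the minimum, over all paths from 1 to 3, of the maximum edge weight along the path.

Routes from 1 to 3:
1→4→7→3: max(4, 3, 9) = 9
1→8→2→7→3: max(3, 9, 6, 9) = 9
1→6→7→3: max(5, 6, 9) = 9
1→2→7→3: max(6, 6, 9) = 9
1→7→3: max(7, 9) = 9
1→4→5→7→3: max(4, 9, 3, 9) = 9
Best route has worst link 9.

9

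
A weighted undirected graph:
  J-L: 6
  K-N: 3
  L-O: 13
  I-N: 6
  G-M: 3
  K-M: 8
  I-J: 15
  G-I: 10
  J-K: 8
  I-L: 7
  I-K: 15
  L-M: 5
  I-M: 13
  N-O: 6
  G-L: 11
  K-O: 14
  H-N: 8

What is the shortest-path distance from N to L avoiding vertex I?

Comparing a few candidate routes:
N - K - M - L: 3 + 8 + 5 = 16
N - O - L: 6 + 13 = 19
N - K - J - L: 3 + 8 + 6 = 17
Best route has total 16.

16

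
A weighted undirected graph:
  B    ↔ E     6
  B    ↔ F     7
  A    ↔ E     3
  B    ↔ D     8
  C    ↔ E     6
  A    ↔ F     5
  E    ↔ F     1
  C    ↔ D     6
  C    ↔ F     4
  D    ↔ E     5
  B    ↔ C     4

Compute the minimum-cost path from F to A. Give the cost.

A few of the F→A routes:
F - A: 5
F - E - A: 1 + 3 = 4
F - C - E - A: 4 + 6 + 3 = 13
F - B - E - A: 7 + 6 + 3 = 16
The minimum is 4.

4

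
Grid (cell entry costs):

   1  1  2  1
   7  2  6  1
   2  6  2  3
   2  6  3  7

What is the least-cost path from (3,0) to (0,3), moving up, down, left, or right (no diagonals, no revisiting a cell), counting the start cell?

Cheapest: (3,0) (2,0) (1,0) (0,0) (0,1) (0,2) (0,3)
  2 + 2 + 7 + 1 + 1 + 2 + 1 = 16

16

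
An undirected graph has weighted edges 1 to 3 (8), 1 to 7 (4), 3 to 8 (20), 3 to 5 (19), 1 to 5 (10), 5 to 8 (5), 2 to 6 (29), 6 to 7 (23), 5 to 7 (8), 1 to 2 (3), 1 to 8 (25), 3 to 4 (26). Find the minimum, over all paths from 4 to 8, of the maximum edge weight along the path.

26

Checking several routes:
4 → 3 → 5 → 1 → 8: max(26, 19, 10, 25) = 26
4 → 3 → 5 → 7 → 1 → 8: max(26, 19, 8, 4, 25) = 26
4 → 3 → 8: max(26, 20) = 26
4 → 3 → 1 → 7 → 5 → 8: max(26, 8, 4, 8, 5) = 26
4 → 3 → 5 → 8: max(26, 19, 5) = 26
The minimum achievable maximum is 26.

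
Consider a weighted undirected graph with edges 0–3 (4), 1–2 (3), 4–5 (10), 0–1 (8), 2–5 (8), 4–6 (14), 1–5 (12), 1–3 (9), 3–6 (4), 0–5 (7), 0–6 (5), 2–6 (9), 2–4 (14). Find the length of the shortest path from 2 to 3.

Checking several routes:
2 - 1 - 3: 3 + 9 = 12
2 - 1 - 0 - 3: 3 + 8 + 4 = 15
2 - 6 - 3: 9 + 4 = 13
Shortest: 12.

12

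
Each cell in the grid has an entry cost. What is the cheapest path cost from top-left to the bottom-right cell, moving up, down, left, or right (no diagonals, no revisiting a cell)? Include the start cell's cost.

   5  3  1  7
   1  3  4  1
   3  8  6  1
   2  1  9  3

Take [0,0] → [0,1] → [0,2] → [1,2] → [1,3] → [2,3] → [3,3] for a total of 5 + 3 + 1 + 4 + 1 + 1 + 3 = 18.

18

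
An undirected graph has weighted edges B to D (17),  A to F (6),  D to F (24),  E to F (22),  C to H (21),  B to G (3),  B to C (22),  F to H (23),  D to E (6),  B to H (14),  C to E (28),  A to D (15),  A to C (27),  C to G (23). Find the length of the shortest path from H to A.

29

A few of the H→A routes:
H→F→A: 23 + 6 = 29
H→B→D→A: 14 + 17 + 15 = 46
H→C→A: 21 + 27 = 48
Shortest: 29.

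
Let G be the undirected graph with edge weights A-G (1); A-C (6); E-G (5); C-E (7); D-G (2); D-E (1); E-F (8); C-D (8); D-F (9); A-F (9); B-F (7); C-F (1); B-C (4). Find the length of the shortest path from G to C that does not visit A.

A few of the G→C routes:
G -> D -> E -> F -> C: 2 + 1 + 8 + 1 = 12
G -> E -> C: 5 + 7 = 12
G -> D -> F -> C: 2 + 9 + 1 = 12
G -> D -> E -> C: 2 + 1 + 7 = 10
G -> D -> C: 2 + 8 = 10
The minimum is 10.

10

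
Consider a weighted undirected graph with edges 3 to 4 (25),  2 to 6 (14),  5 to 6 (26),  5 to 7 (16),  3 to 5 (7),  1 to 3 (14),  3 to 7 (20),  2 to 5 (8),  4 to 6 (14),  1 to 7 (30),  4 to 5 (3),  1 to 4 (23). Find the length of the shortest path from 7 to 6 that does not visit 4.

Comparing a few candidate routes:
7-3-5-2-6: 20 + 7 + 8 + 14 = 49
7-5-2-6: 16 + 8 + 14 = 38
7-5-6: 16 + 26 = 42
Shortest: 38.

38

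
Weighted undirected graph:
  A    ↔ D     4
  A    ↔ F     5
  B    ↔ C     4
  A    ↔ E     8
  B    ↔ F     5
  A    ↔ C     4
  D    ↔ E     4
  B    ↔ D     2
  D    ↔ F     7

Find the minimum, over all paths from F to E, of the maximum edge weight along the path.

A few of the F→E routes:
F → A → D → E: max(5, 4, 4) = 5
F → D → E: max(7, 4) = 7
F → B → D → E: max(5, 2, 4) = 5
F → D → A → E: max(7, 4, 8) = 8
F → A → C → B → D → E: max(5, 4, 4, 2, 4) = 5
F → B → C → A → D → E: max(5, 4, 4, 4, 4) = 5
The minimum achievable maximum is 5.

5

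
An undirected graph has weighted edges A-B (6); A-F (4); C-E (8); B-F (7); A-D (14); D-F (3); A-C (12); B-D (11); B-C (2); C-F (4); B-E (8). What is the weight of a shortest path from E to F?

Checking several routes:
E -> C -> F: 8 + 4 = 12
E -> B -> F: 8 + 7 = 15
E -> C -> B -> F: 8 + 2 + 7 = 17
E -> B -> A -> F: 8 + 6 + 4 = 18
E -> B -> C -> F: 8 + 2 + 4 = 14
Shortest: 12.

12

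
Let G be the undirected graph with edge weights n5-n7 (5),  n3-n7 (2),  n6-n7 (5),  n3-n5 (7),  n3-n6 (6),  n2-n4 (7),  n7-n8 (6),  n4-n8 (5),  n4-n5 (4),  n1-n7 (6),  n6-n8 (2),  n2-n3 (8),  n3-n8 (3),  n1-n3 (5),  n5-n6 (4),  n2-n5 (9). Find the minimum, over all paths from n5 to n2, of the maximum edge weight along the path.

Comparing a few candidate routes:
n5 → n6 → n3 → n7 → n8 → n4 → n2: max(4, 6, 2, 6, 5, 7) = 7
n5 → n6 → n3 → n8 → n4 → n2: max(4, 6, 3, 5, 7) = 7
n5 → n6 → n8 → n4 → n2: max(4, 2, 5, 7) = 7
Smallest bottleneck: 7.

7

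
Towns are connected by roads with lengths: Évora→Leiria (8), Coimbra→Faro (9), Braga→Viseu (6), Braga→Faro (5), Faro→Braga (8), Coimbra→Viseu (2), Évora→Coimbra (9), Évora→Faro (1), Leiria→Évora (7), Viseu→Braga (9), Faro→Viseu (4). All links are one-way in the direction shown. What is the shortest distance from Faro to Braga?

8

Candidate routes:
Faro - Braga: 8
Faro - Viseu - Braga: 4 + 9 = 13
Shortest: 8.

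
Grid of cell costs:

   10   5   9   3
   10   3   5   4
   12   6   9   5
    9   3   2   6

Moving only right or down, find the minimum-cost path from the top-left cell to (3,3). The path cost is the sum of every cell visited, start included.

35

One optimal route is r0c0 → r0c1 → r1c1 → r2c1 → r3c1 → r3c2 → r3c3.
Its cost is 10 + 5 + 3 + 6 + 3 + 2 + 6 = 35.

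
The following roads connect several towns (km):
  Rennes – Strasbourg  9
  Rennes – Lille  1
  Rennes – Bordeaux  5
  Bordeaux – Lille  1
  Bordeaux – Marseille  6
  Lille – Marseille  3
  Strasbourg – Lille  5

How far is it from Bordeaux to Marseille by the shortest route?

4

Candidate routes:
Bordeaux-Rennes-Lille-Marseille: 5 + 1 + 3 = 9
Bordeaux-Rennes-Strasbourg-Lille-Marseille: 5 + 9 + 5 + 3 = 22
Bordeaux-Lille-Marseille: 1 + 3 = 4
Bordeaux-Marseille: 6
Best route has total 4 km.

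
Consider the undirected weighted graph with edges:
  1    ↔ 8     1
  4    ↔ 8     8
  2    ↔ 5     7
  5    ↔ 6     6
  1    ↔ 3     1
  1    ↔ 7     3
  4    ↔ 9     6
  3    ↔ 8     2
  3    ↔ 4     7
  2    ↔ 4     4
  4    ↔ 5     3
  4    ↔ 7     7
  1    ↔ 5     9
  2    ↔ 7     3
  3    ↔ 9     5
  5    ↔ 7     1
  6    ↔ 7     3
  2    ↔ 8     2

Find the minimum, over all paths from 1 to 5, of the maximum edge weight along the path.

3

A few of the 1→5 routes:
1 -> 3 -> 8 -> 2 -> 7 -> 5: max(1, 2, 2, 3, 1) = 3
1 -> 8 -> 2 -> 7 -> 5: max(1, 2, 3, 1) = 3
1 -> 7 -> 5: max(3, 1) = 3
1 -> 3 -> 8 -> 2 -> 4 -> 5: max(1, 2, 2, 4, 3) = 4
Best route has worst link 3.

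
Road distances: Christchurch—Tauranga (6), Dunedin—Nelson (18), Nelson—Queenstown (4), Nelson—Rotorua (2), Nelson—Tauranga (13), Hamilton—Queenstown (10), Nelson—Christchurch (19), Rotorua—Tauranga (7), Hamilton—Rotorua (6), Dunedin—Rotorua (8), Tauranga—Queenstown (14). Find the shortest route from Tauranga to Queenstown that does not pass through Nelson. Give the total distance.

14

Routes from Tauranga to Queenstown avoiding Nelson:
Tauranga → Queenstown: 14
Tauranga → Rotorua → Hamilton → Queenstown: 7 + 6 + 10 = 23
Shortest: 14.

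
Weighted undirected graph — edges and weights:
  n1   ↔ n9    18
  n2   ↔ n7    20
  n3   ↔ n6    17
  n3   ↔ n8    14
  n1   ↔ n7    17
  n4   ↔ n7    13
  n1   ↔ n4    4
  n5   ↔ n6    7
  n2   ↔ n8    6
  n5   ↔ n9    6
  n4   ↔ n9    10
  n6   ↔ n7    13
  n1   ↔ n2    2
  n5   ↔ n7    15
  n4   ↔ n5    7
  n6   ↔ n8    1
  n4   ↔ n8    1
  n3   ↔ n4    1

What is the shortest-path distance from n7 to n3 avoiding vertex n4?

A few of the n7→n3 routes:
n7 -> n6 -> n3: 13 + 17 = 30
n7 -> n5 -> n6 -> n8 -> n3: 15 + 7 + 1 + 14 = 37
n7 -> n6 -> n8 -> n3: 13 + 1 + 14 = 28
n7 -> n5 -> n6 -> n3: 15 + 7 + 17 = 39
n7 -> n1 -> n2 -> n8 -> n3: 17 + 2 + 6 + 14 = 39
Best route has total 28.

28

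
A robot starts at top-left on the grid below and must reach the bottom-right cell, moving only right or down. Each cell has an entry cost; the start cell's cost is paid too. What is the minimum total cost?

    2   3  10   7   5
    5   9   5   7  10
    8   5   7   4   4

34

Cheapest: (0,0) (0,1) (1,1) (1,2) (1,3) (2,3) (2,4)
  2 + 3 + 9 + 5 + 7 + 4 + 4 = 34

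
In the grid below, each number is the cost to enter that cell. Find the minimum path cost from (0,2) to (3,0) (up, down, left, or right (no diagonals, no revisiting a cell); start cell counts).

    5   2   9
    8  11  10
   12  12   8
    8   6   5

Best path: [0,2]→[0,1]→[0,0]→[1,0]→[2,0]→[3,0]
Cost: 9 + 2 + 5 + 8 + 12 + 8 = 44

44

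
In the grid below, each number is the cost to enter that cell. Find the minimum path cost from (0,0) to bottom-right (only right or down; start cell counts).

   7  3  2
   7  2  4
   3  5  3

Cheapest: [0,0]→[0,1]→[0,2]→[1,2]→[2,2]
  7 + 3 + 2 + 4 + 3 = 19

19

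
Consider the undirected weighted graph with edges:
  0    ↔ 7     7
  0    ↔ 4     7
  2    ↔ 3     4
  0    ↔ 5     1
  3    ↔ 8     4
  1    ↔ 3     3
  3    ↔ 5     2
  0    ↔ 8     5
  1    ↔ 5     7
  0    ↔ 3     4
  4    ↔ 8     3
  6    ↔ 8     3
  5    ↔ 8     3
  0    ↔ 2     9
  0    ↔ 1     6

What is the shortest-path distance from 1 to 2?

Checking several routes:
1 -> 3 -> 2: 3 + 4 = 7
1 -> 0 -> 3 -> 2: 6 + 4 + 4 = 14
1 -> 3 -> 5 -> 0 -> 2: 3 + 2 + 1 + 9 = 15
1 -> 5 -> 3 -> 2: 7 + 2 + 4 = 13
1 -> 0 -> 5 -> 3 -> 2: 6 + 1 + 2 + 4 = 13
The minimum is 7.

7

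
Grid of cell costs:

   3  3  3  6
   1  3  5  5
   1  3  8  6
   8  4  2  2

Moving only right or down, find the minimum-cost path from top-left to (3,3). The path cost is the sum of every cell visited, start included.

16

Take (0,0) (1,0) (2,0) (2,1) (3,1) (3,2) (3,3) for a total of 3 + 1 + 1 + 3 + 4 + 2 + 2 = 16.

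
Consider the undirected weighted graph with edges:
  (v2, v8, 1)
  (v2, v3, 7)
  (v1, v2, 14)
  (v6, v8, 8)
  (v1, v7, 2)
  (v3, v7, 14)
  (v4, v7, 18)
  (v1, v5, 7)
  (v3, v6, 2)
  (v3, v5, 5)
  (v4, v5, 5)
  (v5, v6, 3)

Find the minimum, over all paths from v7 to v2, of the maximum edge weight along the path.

7

Checking several routes:
v7 -> v1 -> v5 -> v3 -> v2: max(2, 7, 5, 7) = 7
v7 -> v1 -> v5 -> v6 -> v8 -> v2: max(2, 7, 3, 8, 1) = 8
v7 -> v1 -> v5 -> v6 -> v3 -> v2: max(2, 7, 3, 2, 7) = 7
Smallest bottleneck: 7.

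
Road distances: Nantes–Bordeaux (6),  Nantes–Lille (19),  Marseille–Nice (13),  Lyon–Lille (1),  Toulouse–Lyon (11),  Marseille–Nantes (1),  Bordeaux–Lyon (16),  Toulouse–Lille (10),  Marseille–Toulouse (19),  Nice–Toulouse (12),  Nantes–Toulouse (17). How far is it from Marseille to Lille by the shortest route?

20

Some routes from Marseille to Lille:
Marseille → Nantes → Toulouse → Lille: 1 + 17 + 10 = 28
Marseille → Nantes → Toulouse → Lyon → Lille: 1 + 17 + 11 + 1 = 30
Marseille → Nantes → Bordeaux → Lyon → Lille: 1 + 6 + 16 + 1 = 24
Marseille → Toulouse → Lille: 19 + 10 = 29
Marseille → Nantes → Lille: 1 + 19 = 20
Best route has total 20.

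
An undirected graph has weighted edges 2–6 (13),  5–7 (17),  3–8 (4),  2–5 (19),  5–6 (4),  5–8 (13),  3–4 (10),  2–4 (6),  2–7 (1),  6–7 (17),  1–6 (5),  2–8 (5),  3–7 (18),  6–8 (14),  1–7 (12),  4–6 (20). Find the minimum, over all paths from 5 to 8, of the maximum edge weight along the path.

12

A few of the 5→8 routes:
5 → 6 → 1 → 7 → 2 → 8: max(4, 5, 12, 1, 5) = 12
5 → 6 → 8: max(4, 14) = 14
5 → 6 → 1 → 7 → 2 → 4 → 3 → 8: max(4, 5, 12, 1, 6, 10, 4) = 12
5 → 6 → 2 → 8: max(4, 13, 5) = 13
5 → 8: max(13) = 13
5 → 6 → 2 → 4 → 3 → 8: max(4, 13, 6, 10, 4) = 13
Smallest bottleneck: 12.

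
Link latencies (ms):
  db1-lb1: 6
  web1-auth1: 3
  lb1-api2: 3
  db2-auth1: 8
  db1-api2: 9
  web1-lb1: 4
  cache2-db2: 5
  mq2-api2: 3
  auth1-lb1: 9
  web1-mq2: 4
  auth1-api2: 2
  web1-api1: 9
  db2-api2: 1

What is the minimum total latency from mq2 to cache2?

9

Checking several routes:
mq2-api2-db2-cache2: 3 + 1 + 5 = 9
mq2-api2-auth1-db2-cache2: 3 + 2 + 8 + 5 = 18
mq2-web1-auth1-db2-cache2: 4 + 3 + 8 + 5 = 20
mq2-web1-auth1-api2-db2-cache2: 4 + 3 + 2 + 1 + 5 = 15
mq2-web1-lb1-api2-db2-cache2: 4 + 4 + 3 + 1 + 5 = 17
Shortest: 9 ms.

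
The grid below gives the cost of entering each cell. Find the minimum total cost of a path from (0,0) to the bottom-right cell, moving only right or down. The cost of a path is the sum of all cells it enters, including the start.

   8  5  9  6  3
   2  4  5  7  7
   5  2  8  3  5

Best path: (0,0) → (1,0) → (1,1) → (2,1) → (2,2) → (2,3) → (2,4)
Cost: 8 + 2 + 4 + 2 + 8 + 3 + 5 = 32
For comparison, the top-then-right route costs 43.

32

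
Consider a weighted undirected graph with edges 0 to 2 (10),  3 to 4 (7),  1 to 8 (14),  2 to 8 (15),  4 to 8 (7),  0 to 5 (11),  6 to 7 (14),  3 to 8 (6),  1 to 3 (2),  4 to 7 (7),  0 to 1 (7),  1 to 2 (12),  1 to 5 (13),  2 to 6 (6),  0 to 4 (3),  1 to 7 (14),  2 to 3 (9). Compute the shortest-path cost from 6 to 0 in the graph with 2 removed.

24

Some routes from 6 to 0 avoiding 2:
6 -> 7 -> 4 -> 8 -> 3 -> 1 -> 0: 14 + 7 + 7 + 6 + 2 + 7 = 43
6 -> 7 -> 4 -> 0: 14 + 7 + 3 = 24
6 -> 7 -> 1 -> 3 -> 8 -> 4 -> 0: 14 + 14 + 2 + 6 + 7 + 3 = 46
6 -> 7 -> 1 -> 0: 14 + 14 + 7 = 35
6 -> 7 -> 1 -> 3 -> 4 -> 0: 14 + 14 + 2 + 7 + 3 = 40
6 -> 7 -> 4 -> 3 -> 1 -> 0: 14 + 7 + 7 + 2 + 7 = 37
Best route has total 24.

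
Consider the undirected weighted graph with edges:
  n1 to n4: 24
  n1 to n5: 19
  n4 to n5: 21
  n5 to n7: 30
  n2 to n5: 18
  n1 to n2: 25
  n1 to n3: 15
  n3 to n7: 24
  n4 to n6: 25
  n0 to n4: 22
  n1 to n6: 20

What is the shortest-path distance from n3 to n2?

Comparing a few candidate routes:
n3 → n7 → n5 → n1 → n2: 24 + 30 + 19 + 25 = 98
n3 → n1 → n4 → n5 → n2: 15 + 24 + 21 + 18 = 78
n3 → n1 → n6 → n4 → n5 → n2: 15 + 20 + 25 + 21 + 18 = 99
n3 → n1 → n2: 15 + 25 = 40
n3 → n1 → n5 → n2: 15 + 19 + 18 = 52
n3 → n7 → n5 → n2: 24 + 30 + 18 = 72
Best route has total 40.

40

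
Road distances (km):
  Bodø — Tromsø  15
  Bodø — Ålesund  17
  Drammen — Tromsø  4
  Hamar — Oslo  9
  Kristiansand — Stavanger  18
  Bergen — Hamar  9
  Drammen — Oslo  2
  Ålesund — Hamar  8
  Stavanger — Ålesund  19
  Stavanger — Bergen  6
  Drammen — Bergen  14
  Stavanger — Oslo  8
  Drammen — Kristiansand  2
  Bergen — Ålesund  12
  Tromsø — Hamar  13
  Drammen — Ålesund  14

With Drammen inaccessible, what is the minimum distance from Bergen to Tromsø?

Some routes from Bergen to Tromsø avoiding Drammen:
Bergen→Ålesund→Hamar→Tromsø: 12 + 8 + 13 = 33
Bergen→Hamar→Tromsø: 9 + 13 = 22
Bergen→Stavanger→Oslo→Hamar→Tromsø: 6 + 8 + 9 + 13 = 36
Shortest: 22 km.

22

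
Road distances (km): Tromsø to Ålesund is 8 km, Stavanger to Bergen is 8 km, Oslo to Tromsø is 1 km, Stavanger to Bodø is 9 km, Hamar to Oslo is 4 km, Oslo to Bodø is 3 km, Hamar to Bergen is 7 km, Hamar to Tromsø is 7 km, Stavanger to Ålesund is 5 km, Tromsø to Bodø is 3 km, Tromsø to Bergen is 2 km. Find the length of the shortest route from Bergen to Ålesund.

A few of the Bergen→Ålesund routes:
Bergen - Hamar - Oslo - Tromsø - Ålesund: 7 + 4 + 1 + 8 = 20
Bergen - Stavanger - Ålesund: 8 + 5 = 13
Bergen - Tromsø - Ålesund: 2 + 8 = 10
Bergen - Tromsø - Oslo - Bodø - Stavanger - Ålesund: 2 + 1 + 3 + 9 + 5 = 20
Bergen - Tromsø - Bodø - Stavanger - Ålesund: 2 + 3 + 9 + 5 = 19
Shortest: 10 km.

10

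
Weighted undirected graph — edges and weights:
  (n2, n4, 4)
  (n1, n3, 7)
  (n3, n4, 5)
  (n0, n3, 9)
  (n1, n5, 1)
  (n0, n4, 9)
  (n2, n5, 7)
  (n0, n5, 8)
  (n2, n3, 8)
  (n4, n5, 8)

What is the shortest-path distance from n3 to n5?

8

A few of the n3→n5 routes:
n3-n2-n5: 8 + 7 = 15
n3-n4-n5: 5 + 8 = 13
n3-n4-n2-n5: 5 + 4 + 7 = 16
n3-n1-n5: 7 + 1 = 8
n3-n0-n5: 9 + 8 = 17
The minimum is 8.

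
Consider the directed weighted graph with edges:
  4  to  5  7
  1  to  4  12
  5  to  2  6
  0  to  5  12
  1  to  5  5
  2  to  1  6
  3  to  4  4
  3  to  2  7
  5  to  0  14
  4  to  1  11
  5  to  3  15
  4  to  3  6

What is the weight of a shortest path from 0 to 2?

18

Routes from 0 to 2:
0 → 5 → 3 → 2: 12 + 15 + 7 = 34
0 → 5 → 2: 12 + 6 = 18
Best route has total 18.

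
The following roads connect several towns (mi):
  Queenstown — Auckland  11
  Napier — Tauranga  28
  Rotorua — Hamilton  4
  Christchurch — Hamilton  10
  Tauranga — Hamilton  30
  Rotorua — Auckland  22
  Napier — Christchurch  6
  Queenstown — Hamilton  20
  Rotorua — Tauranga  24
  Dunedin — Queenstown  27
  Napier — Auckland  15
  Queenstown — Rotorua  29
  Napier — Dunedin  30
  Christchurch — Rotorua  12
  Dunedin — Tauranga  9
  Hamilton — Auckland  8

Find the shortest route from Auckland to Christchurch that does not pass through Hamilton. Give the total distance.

21

A few of the Auckland→Christchurch routes:
Auckland→Napier→Tauranga→Rotorua→Christchurch: 15 + 28 + 24 + 12 = 79
Auckland→Napier→Christchurch: 15 + 6 = 21
Auckland→Rotorua→Christchurch: 22 + 12 = 34
Auckland→Queenstown→Dunedin→Napier→Christchurch: 11 + 27 + 30 + 6 = 74
Auckland→Queenstown→Rotorua→Christchurch: 11 + 29 + 12 = 52
The minimum is 21 mi.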